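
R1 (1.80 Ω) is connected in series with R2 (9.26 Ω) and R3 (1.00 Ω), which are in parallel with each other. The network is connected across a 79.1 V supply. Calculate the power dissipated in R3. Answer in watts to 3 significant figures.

698 W

Reduce the parallel pair to R_p first; the network is then a simple series string.
R_p = (9.26×1.00)/(9.26+1.00) = 0.9025 Ω
R_total = 1.80 + 0.9025 = 2.703 Ω
I = V / R_total = 79.1 / 2.703 = 29.27 A
Voltage across the parallel pair: V_p = I × R_p = 29.27 × 0.9025 = 26.42 V
With V_p across R3, its power is V_p²/R3.
P_R3 = (26.42)² / 1.00 = 697.8 W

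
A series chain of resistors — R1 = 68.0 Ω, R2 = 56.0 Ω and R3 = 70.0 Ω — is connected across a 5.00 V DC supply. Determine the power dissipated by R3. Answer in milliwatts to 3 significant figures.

In a series string the same current flows through every resistor — find that current, then P = I²R for the one we want.
R_total = 68.0 + 56.0 + 70.0 = 194.0 Ω
I = V / R_total = 5.00 / 194.0 = 0.02577 A
P_R3 = I² × R3 = (0.02577)² × 70.0 = 0.04650 W

46.5 mW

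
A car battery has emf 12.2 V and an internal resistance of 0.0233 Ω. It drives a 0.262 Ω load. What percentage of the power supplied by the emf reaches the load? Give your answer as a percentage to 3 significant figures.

Both r and R carry the same current, so the power split is just the resistance split: η = R/(R+r).
η = R / (R + r) = 0.262 / (0.262 + 0.0233) = 0.9183

91.8 %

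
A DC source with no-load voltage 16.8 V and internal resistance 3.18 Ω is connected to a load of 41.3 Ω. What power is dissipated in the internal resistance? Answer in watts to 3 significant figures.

0.454 W

Internal loss is I²r, with I set by the total series resistance r+R.
I = ε / (r + R) = 16.8 / (3.18 + 41.3) = 0.3777 A
P_int = I² r = (0.3777)² × 3.18 = 0.4536 W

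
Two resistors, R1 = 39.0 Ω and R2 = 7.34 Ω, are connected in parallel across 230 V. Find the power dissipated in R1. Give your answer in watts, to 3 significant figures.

R1 sits directly across the source, so P = V²/R with V = 230 V.
P_R1 = V² / R1 = (230)² / 39.0 Ω = 1356 W

1360 W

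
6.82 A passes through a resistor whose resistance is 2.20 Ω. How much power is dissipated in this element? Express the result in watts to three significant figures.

102 W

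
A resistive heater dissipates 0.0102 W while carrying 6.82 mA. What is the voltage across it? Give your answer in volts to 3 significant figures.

1.50 V

From P = V I = I²R = V²/R, with the two given quantities we get V = P / I.
V = 0.0102 / 0.006820 = 1.496 V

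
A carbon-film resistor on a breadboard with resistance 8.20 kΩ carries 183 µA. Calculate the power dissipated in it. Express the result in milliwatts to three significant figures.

0.275 mW

With I and R stated, P = I²R applies in one step.
P = (0.0001830 A)² × 8200 Ω = 0.0002746 W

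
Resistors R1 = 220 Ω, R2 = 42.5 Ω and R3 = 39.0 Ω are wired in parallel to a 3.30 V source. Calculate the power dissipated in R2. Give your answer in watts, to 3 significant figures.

0.256 W

The supply voltage appears across each parallel branch — just use P = V²/R2.
P_R2 = V² / R2 = (3.30)² / 42.5 Ω = 0.2562 W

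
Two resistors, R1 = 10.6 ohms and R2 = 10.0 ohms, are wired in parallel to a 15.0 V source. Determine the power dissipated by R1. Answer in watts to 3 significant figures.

Parallel branches share the same voltage; P = V²/R gives the branch power in one step.
P_R1 = V² / R1 = (15.0)² / 10.6 Ω = 21.23 W

21.2 W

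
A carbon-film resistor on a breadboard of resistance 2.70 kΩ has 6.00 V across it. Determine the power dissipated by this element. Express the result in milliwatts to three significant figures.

13.3 mW

With V across and R both known, P = V²/R gives the dissipation directly.
P = (6.00 V)² / 2700 Ω = 0.01333 W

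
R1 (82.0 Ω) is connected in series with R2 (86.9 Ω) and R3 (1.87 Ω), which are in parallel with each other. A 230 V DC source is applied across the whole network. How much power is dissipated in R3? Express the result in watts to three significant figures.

Collapse R2‖R3 to a single equivalent, reducing the network to two series elements.
R_p = (86.9×1.87)/(86.9+1.87) = 1.831 Ω
R_total = 82.0 + 1.831 = 83.83 Ω
I = V / R_total = 230 / 83.83 = 2.744 A
Voltage across the parallel pair: V_p = I × R_p = 2.744 × 1.831 = 5.023 V
R3 is across V_p, so use P = V²/R for that branch.
P_R3 = (5.023)² / 1.87 = 13.49 W

13.5 W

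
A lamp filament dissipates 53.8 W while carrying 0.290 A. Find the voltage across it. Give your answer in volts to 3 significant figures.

Inverting the appropriate power form: V = P / I.
V = 53.8 / 0.2900 = 185.5 V

186 V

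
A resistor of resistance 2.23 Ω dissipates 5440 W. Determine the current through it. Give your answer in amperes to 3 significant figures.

49.4 A

Rearranging the power relation for the two known quantities gives I = √(P / R).
I = √(5440 / 2.23) = 49.39 A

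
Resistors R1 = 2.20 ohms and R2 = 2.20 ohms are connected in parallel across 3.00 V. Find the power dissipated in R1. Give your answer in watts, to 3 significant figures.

Parallel branches share the same voltage; P = V²/R gives the branch power in one step.
P_R1 = V² / R1 = (3.00)² / 2.20 Ω = 4.091 W

4.09 W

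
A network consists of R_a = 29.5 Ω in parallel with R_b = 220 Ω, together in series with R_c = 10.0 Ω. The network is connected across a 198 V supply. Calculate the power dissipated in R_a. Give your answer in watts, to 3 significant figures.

693 W

Combine R_a and R_b into their parallel equivalent first, reducing the network to two series resistors.
R_p = (29.5×220)/(29.5+220) = 26.01 Ω
R_total = R_p + 10.0 = 26.01 + 10.0 = 36.01 Ω
I = V / R_total = 198 / 36.01 = 5.498 A
Voltage across the parallel pair: V_p = I × R_p = 5.498 × 26.01 = 143.0 V
Use P = V²/R for R_a with V = V_p.
P_R_a = (143.0)² / 29.5 = 693.4 W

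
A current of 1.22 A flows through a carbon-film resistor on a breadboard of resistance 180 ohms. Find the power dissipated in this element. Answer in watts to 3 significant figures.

268 W

Knowing I and R, the power is just I²R — no need to find V first.
P = (1.220 A)² × 180 Ω = 267.9 W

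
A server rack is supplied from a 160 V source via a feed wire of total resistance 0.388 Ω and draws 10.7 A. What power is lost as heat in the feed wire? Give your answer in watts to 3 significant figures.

44.4 W

Only the current and the line resistance are needed for the I²R loss.
The feed wire carries the full 10.7 A.
P_line = I² R_line = (10.70)² × 0.388 = 44.42 W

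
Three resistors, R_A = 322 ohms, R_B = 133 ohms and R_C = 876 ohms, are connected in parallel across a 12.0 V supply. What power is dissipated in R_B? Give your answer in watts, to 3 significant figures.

1.08 W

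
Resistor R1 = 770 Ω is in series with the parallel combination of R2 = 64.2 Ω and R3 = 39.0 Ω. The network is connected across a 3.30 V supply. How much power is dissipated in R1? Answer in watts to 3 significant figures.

0.0133 W

Collapse R2‖R3 to a single equivalent, reducing the network to two series elements.
R_p = (64.2×39.0)/(64.2+39.0) = 24.26 Ω
R_total = 770 + 24.26 = 794.3 Ω
I = V / R_total = 3.30 / 794.3 = 0.004155 A
The full supply current passes through R1: P = I²R.
P_R1 = (0.004155)² × 770 = 0.01329 W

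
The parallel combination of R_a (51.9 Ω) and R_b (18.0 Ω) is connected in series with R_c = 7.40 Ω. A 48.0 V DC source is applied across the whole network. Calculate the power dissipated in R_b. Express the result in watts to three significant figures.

Collapse the R_a‖R_b pair into one equivalent R_p; then R_p and R_c form a series string.
R_p = (51.9×18.0)/(51.9+18.0) = 13.36 Ω
R_total = R_p + 7.40 = 13.36 + 7.40 = 20.76 Ω
I = V / R_total = 48.0 / 20.76 = 2.312 A
Voltage across the parallel pair: V_p = I × R_p = 2.312 × 13.36 = 30.89 V
R_b sits across V_p; its power is V_p²/R.
P_R_b = (30.89)² / 18.0 = 53.02 W

53.0 W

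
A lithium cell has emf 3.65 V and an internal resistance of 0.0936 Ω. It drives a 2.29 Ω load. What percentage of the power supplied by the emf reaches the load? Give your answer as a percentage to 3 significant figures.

96.1 %

Efficiency is P_load / P_total. With a series r and R sharing the same I, P = I²R for each, so η = R/(R+r).
η = R / (R + r) = 2.29 / (2.29 + 0.0936) = 0.9607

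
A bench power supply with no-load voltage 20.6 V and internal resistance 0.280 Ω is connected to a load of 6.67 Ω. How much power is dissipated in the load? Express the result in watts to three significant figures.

Find the circuit current first, then P = I²R for the load (series elements share I).
I = ε / (r + R) = 20.6 / (0.280 + 6.67) = 2.964 A
P_load = I² R = (2.964)² × 6.67 = 58.60 W

58.6 W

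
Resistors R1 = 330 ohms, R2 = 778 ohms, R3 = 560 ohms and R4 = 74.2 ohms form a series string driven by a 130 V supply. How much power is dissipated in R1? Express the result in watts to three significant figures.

The current is common to all series resistors; compute it, then apply P = I²R for the target.
R_total = 330 + 778 + 560 + 74.2 = 1742 Ω
I = V / R_total = 130 / 1742 = 0.07462 A
P_R1 = I² × R1 = (0.07462)² × 330 = 1.837 W

1.84 W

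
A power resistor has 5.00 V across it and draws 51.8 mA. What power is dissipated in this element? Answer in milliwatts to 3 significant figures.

259 mW

With V and I both given, power follows immediately from P = V I.
P = 5.00 V × 0.05180 A = 0.2590 W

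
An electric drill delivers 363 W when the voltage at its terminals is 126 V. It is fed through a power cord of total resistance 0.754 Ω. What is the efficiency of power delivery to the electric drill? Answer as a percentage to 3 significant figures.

98.3 %

I = P / V = 363 / 126 = 2.881 A through the power cord.
P_line = I² R_line = (2.881)² × 0.754 = 6.258 W
P_source = P_load + P_line = 363.0 + 6.258 = 369.3 W
η = P_load / P_source = 363.0 / 369.3 = 0.9831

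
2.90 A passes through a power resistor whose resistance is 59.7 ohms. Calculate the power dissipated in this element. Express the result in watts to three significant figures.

502 W

With I and R stated, P = I²R applies in one step.
P = (2.900 A)² × 59.7 Ω = 502.1 W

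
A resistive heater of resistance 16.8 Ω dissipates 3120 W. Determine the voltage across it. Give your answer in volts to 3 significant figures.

229 V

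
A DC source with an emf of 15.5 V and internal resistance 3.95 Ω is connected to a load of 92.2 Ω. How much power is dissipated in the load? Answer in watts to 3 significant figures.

The internal resistance and the load are in series, so the same I flows through both; get I from ε/(r+R), then I²R for the load.
I = ε / (r + R) = 15.5 / (3.95 + 92.2) = 0.1612 A
P_load = I² R = (0.1612)² × 92.2 = 2.396 W

2.40 W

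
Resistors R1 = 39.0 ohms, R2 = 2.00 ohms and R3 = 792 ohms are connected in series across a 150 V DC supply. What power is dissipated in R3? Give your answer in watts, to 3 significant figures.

25.7 W

The current is common to all series resistors; compute it, then apply P = I²R for the target.
R_total = 39.0 + 2.00 + 792 = 833.0 Ω
I = V / R_total = 150 / 833.0 = 0.1801 A
P_R3 = I² × R3 = (0.1801)² × 792 = 25.68 W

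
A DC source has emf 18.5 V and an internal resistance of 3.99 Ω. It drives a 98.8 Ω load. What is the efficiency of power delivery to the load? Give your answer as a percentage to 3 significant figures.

96.1 %

Efficiency is P_load / P_total. With a series r and R sharing the same I, P = I²R for each, so η = R/(R+r).
η = R / (R + r) = 98.8 / (98.8 + 3.99) = 0.9612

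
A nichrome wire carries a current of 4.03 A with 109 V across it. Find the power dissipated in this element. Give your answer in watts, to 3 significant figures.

Both the voltage across and the current through the element are known, so P = V I applies directly.
P = 109 V × 4.030 A = 439.3 W

439 W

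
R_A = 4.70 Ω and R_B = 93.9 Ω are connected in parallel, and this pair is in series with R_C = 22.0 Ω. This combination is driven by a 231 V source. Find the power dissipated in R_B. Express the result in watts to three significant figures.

16.2 W

Reduce the parallel combination to a single R_p; the circuit then becomes R_p in series with the remaining resistor.
R_p = (4.70×93.9)/(4.70+93.9) = 4.476 Ω
R_total = R_p + 22.0 = 4.476 + 22.0 = 26.48 Ω
I = V / R_total = 231 / 26.48 = 8.725 A
Voltage across the parallel pair: V_p = I × R_p = 8.725 × 4.476 = 39.05 V
R_B has V_p across it, so P = V_p²/R_B.
P_R_B = (39.05)² / 93.9 = 16.24 W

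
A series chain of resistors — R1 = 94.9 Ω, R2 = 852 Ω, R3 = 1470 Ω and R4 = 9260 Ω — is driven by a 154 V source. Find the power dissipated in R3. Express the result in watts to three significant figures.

In a series string the same current flows through every resistor — find that current, then P = I²R for the one we want.
R_total = 94.9 + 852 + 1470 + 9260 = 11680 Ω
I = V / R_total = 154 / 11680 = 0.01319 A
P_R3 = I² × R3 = (0.01319)² × 1470 = 0.2557 W

0.256 W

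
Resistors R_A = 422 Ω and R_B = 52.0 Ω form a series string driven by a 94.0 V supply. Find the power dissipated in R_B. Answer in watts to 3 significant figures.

In a series string the same current flows through every resistor — find that current, then P = I²R for the one we want.
R_total = 422 + 52.0 = 474.0 Ω
I = V / R_total = 94.0 / 474.0 = 0.1983 A
P_R_B = I² × R_B = (0.1983)² × 52.0 = 2.045 W

2.05 W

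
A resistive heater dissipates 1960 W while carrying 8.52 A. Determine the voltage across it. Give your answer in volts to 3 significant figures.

From P = V I = I²R = V²/R, with the two given quantities we get V = P / I.
V = 1960 / 8.520 = 230.0 V

230 V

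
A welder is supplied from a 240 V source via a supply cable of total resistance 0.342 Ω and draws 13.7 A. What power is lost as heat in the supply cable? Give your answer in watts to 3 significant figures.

Only the current and the line resistance are needed for the I²R loss.
The supply cable carries the full 13.7 A.
P_line = I² R_line = (13.70)² × 0.342 = 64.19 W

64.2 W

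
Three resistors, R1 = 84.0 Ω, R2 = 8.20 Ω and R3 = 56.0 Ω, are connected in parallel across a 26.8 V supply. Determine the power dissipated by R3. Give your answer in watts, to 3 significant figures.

12.8 W

Each parallel branch sees the full supply voltage, so P = V²/R applies directly to the target branch.
P_R3 = V² / R3 = (26.8)² / 56.0 Ω = 12.83 W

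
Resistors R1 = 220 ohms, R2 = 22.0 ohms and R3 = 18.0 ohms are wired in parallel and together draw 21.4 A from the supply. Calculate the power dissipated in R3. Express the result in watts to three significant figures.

2280 W

The branches share the same voltage, but only the total current is given — find V from the equivalent resistance first.
1/R_eq = 1/220 + 1/22.0 + 1/18.0 ⇒ R_eq = 9.474 Ω
V = I_total × R_eq = 21.40 × 9.474 = 202.7 V
P_R3 = V² / R3 = (202.7)² / 18.0 = 2283 W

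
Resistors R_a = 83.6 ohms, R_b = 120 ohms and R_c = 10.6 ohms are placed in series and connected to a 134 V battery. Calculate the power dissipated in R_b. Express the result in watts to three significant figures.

47.0 W

Series elements share the same current, so find I first, then use P = I²R.
R_total = 83.6 + 120 + 10.6 = 214.2 Ω
I = V / R_total = 134 / 214.2 = 0.6256 A
P_R_b = I² × R_b = (0.6256)² × 120 = 46.96 W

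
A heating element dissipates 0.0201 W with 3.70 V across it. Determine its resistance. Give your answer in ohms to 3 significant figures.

From P = V I = I²R = V²/R, with the two given quantities we get R = V² / P.
R = (3.70)² / 0.0201 = 681.1 Ω

681 Ω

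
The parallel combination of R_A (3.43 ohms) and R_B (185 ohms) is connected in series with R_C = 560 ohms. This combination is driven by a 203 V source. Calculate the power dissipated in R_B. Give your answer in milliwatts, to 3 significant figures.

First find R_p for the parallel pair, then treat R_p + R_C as a series loop.
R_p = (3.43×185)/(3.43+185) = 3.368 Ω
R_total = R_p + 560 = 3.368 + 560 = 563.4 Ω
I = V / R_total = 203 / 563.4 = 0.3603 A
Voltage across the parallel pair: V_p = I × R_p = 0.3603 × 3.368 = 1.213 V
Use P = V²/R for R_B with V = V_p.
P_R_B = (1.213)² / 185 = 0.007959 W

7.96 mW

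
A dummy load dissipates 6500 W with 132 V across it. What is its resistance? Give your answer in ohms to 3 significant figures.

2.68 Ω

Rearranging the power relation for the two known quantities gives R = V² / P.
R = (132)² / 6500 = 2.681 Ω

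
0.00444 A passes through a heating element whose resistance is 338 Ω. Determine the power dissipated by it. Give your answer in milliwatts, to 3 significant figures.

6.66 mW

Knowing I and R, the power is just I²R — no need to find V first.
P = (0.004440 A)² × 338 Ω = 0.006663 W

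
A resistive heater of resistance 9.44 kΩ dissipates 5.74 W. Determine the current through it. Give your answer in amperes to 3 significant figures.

Rearranging the power relation for the two known quantities gives I = √(P / R).
I = √(5.74 / 9440) = 0.02466 A

0.0247 A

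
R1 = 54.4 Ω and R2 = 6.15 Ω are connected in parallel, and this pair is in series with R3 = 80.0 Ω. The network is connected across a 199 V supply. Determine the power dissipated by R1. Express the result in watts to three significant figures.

Collapse the R1‖R2 pair into one equivalent R_p; then R_p and R3 form a series string.
R_p = (54.4×6.15)/(54.4+6.15) = 5.525 Ω
R_total = R_p + 80.0 = 5.525 + 80.0 = 85.53 Ω
I = V / R_total = 199 / 85.53 = 2.327 A
Voltage across the parallel pair: V_p = I × R_p = 2.327 × 5.525 = 12.86 V
Use P = V²/R for R1 with V = V_p.
P_R1 = (12.86)² / 54.4 = 3.038 W

3.04 W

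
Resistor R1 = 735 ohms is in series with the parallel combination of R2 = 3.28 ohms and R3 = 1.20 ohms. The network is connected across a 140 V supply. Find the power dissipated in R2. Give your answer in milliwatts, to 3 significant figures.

Collapse R2‖R3 to a single equivalent, reducing the network to two series elements.
R_p = (3.28×1.20)/(3.28+1.20) = 0.8786 Ω
R_total = 735 + 0.8786 = 735.9 Ω
I = V / R_total = 140 / 735.9 = 0.1902 A
Voltage across the parallel pair: V_p = I × R_p = 0.1902 × 0.8786 = 0.1671 V
With V_p across R2, its power is V_p²/R2.
P_R2 = (0.1671)² / 3.28 = 0.008518 W

8.52 mW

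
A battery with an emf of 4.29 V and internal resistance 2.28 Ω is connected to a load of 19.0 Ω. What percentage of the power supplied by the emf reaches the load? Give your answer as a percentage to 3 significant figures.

η = P_load/(P_load+P_int) = I²R/(I²R+I²r) = R/(R+r) — the I² cancels for series elements.
η = R / (R + r) = 19.0 / (19.0 + 2.28) = 0.8929

89.3 %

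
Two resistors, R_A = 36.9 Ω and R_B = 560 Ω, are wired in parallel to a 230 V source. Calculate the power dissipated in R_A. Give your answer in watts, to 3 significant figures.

R_A sits directly across the source, so P = V²/R with V = 230 V.
P_R_A = V² / R_A = (230)² / 36.9 Ω = 1434 W

1430 W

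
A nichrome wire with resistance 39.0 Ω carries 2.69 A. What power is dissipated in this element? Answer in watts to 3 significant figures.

282 W

Knowing I and R, the power is just I²R — no need to find V first.
P = (2.690 A)² × 39.0 Ω = 282.2 W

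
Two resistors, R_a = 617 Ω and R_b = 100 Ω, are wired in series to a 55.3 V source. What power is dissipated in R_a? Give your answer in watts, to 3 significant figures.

In a series string the same current flows through every resistor — find that current, then P = I²R for the one we want.
R_total = 617 + 100 = 717.0 Ω
I = V / R_total = 55.3 / 717.0 = 0.07713 A
P_R_a = I² × R_a = (0.07713)² × 617 = 3.670 W

3.67 W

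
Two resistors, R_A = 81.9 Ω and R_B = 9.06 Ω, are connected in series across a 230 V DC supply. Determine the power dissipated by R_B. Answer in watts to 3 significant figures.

57.9 W

In a series string the same current flows through every resistor — find that current, then P = I²R for the one we want.
R_total = 81.9 + 9.06 = 90.96 Ω
I = V / R_total = 230 / 90.96 = 2.529 A
P_R_B = I² × R_B = (2.529)² × 9.06 = 57.93 W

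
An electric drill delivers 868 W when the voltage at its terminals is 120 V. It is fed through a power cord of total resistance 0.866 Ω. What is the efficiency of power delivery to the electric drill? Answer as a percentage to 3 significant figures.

95.0 %

I = P / V = 868 / 120 = 7.233 A through the power cord.
P_line = I² R_line = (7.233)² × 0.866 = 45.31 W
P_source = P_load + P_line = 868.0 + 45.31 = 913.3 W
η = P_load / P_source = 868.0 / 913.3 = 0.9504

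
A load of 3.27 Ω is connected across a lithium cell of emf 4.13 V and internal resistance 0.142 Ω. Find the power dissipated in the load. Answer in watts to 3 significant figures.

The internal resistance and the load are in series, so the same I flows through both; get I from ε/(r+R), then I²R for the load.
I = ε / (r + R) = 4.13 / (0.142 + 3.27) = 1.210 A
P_load = I² R = (1.210)² × 3.27 = 4.791 W

4.79 W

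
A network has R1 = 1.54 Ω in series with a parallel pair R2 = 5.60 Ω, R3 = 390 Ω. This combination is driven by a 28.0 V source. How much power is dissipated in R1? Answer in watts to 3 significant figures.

24.2 W

First combine the parallel branches into one equivalent R_p, then R1 + R_p is a series pair.
R_p = (5.60×390)/(5.60+390) = 5.521 Ω
R_total = 1.54 + 5.521 = 7.061 Ω
I = V / R_total = 28.0 / 7.061 = 3.966 A
R1 carries the full series current, so P = I²R.
P_R1 = (3.966)² × 1.54 = 24.22 W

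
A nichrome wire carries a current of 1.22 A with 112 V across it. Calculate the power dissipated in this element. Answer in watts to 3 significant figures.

137 W

Since both terminal voltage and current are stated, P = V I gives the power in one step.
P = 112 V × 1.220 A = 136.6 W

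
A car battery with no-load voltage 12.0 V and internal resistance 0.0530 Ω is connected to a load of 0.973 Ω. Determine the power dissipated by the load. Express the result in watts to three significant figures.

Load and internal resistance form a series loop — compute the loop current, then the load power via I²R.
I = ε / (r + R) = 12.0 / (0.0530 + 0.973) = 11.70 A
P_load = I² R = (11.70)² × 0.973 = 133.1 W

133 W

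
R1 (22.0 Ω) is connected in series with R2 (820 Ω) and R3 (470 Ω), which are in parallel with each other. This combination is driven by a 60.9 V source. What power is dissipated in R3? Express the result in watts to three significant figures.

6.85 W

First combine the parallel branches into one equivalent R_p, then R1 + R_p is a series pair.
R_p = (820×470)/(820+470) = 298.8 Ω
R_total = 22.0 + 298.8 = 320.8 Ω
I = V / R_total = 60.9 / 320.8 = 0.1899 A
Voltage across the parallel pair: V_p = I × R_p = 0.1899 × 298.8 = 56.72 V
With V_p across R3, its power is V_p²/R3.
P_R3 = (56.72)² / 470 = 6.846 W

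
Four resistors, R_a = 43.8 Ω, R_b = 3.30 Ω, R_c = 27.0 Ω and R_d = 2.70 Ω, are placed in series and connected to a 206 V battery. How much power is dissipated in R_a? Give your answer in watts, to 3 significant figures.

315 W

Since the resistors are in series they all carry the loop current I = V/R_total; the power in any one is I²R.
R_total = 43.8 + 3.30 + 27.0 + 2.70 = 76.80 Ω
I = V / R_total = 206 / 76.80 = 2.682 A
P_R_a = I² × R_a = (2.682)² × 43.8 = 315.1 W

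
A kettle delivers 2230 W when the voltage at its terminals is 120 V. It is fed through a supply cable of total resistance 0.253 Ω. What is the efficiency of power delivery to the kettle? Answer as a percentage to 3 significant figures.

96.2 %

I = P / V = 2230 / 120 = 18.58 A through the supply cable.
P_line = I² R_line = (18.58)² × 0.253 = 87.37 W
P_source = P_load + P_line = 2230 + 87.37 = 2317 W
η = P_load / P_source = 2230 / 2317 = 0.9623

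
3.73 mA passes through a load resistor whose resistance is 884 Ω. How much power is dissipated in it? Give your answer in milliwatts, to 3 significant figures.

12.3 mW

Knowing I and R, the power is just I²R — no need to find V first.
P = (0.003730 A)² × 884 Ω = 0.01230 W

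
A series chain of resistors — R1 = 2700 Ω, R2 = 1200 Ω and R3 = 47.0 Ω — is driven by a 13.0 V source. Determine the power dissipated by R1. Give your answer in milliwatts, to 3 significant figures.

Series elements share the same current, so find I first, then use P = I²R.
R_total = 2700 + 1200 + 47.0 = 3947 Ω
I = V / R_total = 13.0 / 3947 = 0.003294 A
P_R1 = I² × R1 = (0.003294)² × 2700 = 0.02929 W

29.3 mW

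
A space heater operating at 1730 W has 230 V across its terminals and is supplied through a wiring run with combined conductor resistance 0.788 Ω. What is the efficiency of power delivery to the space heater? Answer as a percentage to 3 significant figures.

I = P / V = 1730 / 230 = 7.522 A through the wiring run.
P_line = I² R_line = (7.522)² × 0.788 = 44.58 W
P_source = P_load + P_line = 1730 + 44.58 = 1775 W
η = P_load / P_source = 1730 / 1775 = 0.9749

97.5 %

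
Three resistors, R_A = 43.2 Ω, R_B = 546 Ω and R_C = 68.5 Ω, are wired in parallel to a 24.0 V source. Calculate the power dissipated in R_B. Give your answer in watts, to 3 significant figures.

Every branch has 24.0 V across it, so for R_B the power is simply V²/R.
P_R_B = V² / R_B = (24.0)² / 546 Ω = 1.055 W

1.05 W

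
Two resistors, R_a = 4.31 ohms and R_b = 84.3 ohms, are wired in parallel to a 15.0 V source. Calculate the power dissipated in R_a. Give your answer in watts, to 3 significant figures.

52.2 W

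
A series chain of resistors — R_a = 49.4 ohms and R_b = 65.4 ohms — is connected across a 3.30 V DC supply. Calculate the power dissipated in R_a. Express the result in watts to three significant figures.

0.0408 W

The current is common to all series resistors; compute it, then apply P = I²R for the target.
R_total = 49.4 + 65.4 = 114.8 Ω
I = V / R_total = 3.30 / 114.8 = 0.02875 A
P_R_a = I² × R_a = (0.02875)² × 49.4 = 0.04082 W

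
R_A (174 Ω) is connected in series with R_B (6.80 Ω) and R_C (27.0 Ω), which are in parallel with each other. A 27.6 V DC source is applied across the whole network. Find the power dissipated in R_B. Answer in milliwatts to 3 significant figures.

Collapse R_B‖R_C to a single equivalent, reducing the network to two series elements.
R_p = (6.80×27.0)/(6.80+27.0) = 5.432 Ω
R_total = 174 + 5.432 = 179.4 Ω
I = V / R_total = 27.6 / 179.4 = 0.1538 A
Voltage across the parallel pair: V_p = I × R_p = 0.1538 × 5.432 = 0.8355 V
R_B is across V_p, so use P = V²/R for that branch.
P_R_B = (0.8355)² / 6.80 = 0.1027 W

103 mW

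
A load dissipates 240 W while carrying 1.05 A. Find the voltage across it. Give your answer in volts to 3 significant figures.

Rearranging the power relation for the two known quantities gives V = P / I.
V = 240 / 1.050 = 228.6 V

229 V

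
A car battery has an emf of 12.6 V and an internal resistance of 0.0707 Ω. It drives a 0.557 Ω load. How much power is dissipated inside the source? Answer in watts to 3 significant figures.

r is in series with the load, so it carries the full circuit current — the loss in it is I²r.
I = ε / (r + R) = 12.6 / (0.0707 + 0.557) = 20.07 A
P_int = I² r = (20.07)² × 0.0707 = 28.49 W

28.5 W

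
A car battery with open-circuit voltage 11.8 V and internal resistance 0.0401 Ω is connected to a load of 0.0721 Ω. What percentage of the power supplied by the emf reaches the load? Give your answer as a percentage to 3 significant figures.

The source delivers εI, of which I²R reaches the load and I²r is lost; since I is common, η = R/(R+r).
η = R / (R + r) = 0.0721 / (0.0721 + 0.0401) = 0.6426

64.3 %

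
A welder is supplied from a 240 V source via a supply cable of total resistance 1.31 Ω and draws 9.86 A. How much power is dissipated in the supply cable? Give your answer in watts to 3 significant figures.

127 W

Only the current and the line resistance are needed for the I²R loss.
The supply cable carries the full 9.86 A.
P_line = I² R_line = (9.860)² × 1.31 = 127.4 W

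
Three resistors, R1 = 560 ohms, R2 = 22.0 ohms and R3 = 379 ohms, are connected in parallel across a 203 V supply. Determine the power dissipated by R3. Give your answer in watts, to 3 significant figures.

109 W

Parallel branches share the same voltage; P = V²/R gives the branch power in one step.
P_R3 = V² / R3 = (203)² / 379 Ω = 108.7 W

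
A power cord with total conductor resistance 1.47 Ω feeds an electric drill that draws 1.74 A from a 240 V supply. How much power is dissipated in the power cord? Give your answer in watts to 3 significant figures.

4.45 W

The power cord and load are in series, so the same current flows in both; the loss is I²R_line.
The power cord carries the full 1.74 A.
P_line = I² R_line = (1.740)² × 1.47 = 4.451 W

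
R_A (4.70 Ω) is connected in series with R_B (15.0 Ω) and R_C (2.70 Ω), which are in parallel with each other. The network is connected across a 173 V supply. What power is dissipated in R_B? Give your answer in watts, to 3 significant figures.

214 W

Collapse R_B‖R_C to a single equivalent, reducing the network to two series elements.
R_p = (15.0×2.70)/(15.0+2.70) = 2.288 Ω
R_total = 4.70 + 2.288 = 6.988 Ω
I = V / R_total = 173 / 6.988 = 24.76 A
Voltage across the parallel pair: V_p = I × R_p = 24.76 × 2.288 = 56.65 V
R_B sees V_p directly, so P = V_p² / R_B.
P_R_B = (56.65)² / 15.0 = 213.9 W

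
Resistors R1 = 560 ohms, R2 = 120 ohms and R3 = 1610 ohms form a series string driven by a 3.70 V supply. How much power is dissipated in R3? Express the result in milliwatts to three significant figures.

4.20 mW

Since the resistors are in series they all carry the loop current I = V/R_total; the power in any one is I²R.
R_total = 560 + 120 + 1610 = 2290 Ω
I = V / R_total = 3.70 / 2290 = 0.001616 A
P_R3 = I² × R3 = (0.001616)² × 1610 = 0.004203 W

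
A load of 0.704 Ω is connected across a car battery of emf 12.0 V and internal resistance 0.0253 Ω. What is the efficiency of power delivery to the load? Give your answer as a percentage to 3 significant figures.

η = P_load/(P_load+P_int) = I²R/(I²R+I²r) = R/(R+r) — the I² cancels for series elements.
η = R / (R + r) = 0.704 / (0.704 + 0.0253) = 0.9653

96.5 %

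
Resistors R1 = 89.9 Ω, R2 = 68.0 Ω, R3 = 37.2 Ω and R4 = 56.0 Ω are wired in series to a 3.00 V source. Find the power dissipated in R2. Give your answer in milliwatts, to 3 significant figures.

9.71 mW

Series elements share the same current, so find I first, then use P = I²R.
R_total = 89.9 + 68.0 + 37.2 + 56.0 = 251.1 Ω
I = V / R_total = 3.00 / 251.1 = 0.01195 A
P_R2 = I² × R2 = (0.01195)² × 68.0 = 0.009706 W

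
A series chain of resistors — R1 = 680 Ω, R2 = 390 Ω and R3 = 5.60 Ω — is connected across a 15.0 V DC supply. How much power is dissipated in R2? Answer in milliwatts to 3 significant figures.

75.8 mW

Since the resistors are in series they all carry the loop current I = V/R_total; the power in any one is I²R.
R_total = 680 + 390 + 5.60 = 1076 Ω
I = V / R_total = 15.0 / 1076 = 0.01395 A
P_R2 = I² × R2 = (0.01395)² × 390 = 0.07585 W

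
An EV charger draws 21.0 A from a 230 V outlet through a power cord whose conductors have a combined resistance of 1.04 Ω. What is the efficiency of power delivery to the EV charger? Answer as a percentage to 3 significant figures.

The power cord carries the full 21.0 A.
P_line = I² R_line = (21.00)² × 1.04 = 458.6 W
P_source = V I = 230 × 21.00 = 4830 W; P_load = 4371 W
η = P_load / P_source = 4371 / 4830 = 0.9050

90.5 %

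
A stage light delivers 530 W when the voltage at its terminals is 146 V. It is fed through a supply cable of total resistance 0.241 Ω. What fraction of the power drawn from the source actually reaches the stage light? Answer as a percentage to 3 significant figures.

I = P / V = 530 / 146 = 3.630 A through the supply cable.
P_line = I² R_line = (3.630)² × 0.241 = 3.176 W
P_source = P_load + P_line = 530.0 + 3.176 = 533.2 W
η = P_load / P_source = 530.0 / 533.2 = 0.9940

99.4 %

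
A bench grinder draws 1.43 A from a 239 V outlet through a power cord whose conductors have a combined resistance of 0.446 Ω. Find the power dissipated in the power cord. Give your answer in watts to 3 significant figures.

Line loss is just I²R for the cable — we know both I and R_line directly.
The power cord carries the full 1.43 A.
P_line = I² R_line = (1.430)² × 0.446 = 0.9120 W

0.912 W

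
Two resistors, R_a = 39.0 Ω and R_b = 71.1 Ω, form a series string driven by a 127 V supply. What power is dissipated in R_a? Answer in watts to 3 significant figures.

51.9 W

Since the resistors are in series they all carry the loop current I = V/R_total; the power in any one is I²R.
R_total = 39.0 + 71.1 = 110.1 Ω
I = V / R_total = 127 / 110.1 = 1.153 A
P_R_a = I² × R_a = (1.153)² × 39.0 = 51.89 W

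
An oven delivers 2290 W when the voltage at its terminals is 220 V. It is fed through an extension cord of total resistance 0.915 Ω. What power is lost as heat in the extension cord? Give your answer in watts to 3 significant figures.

The extension cord and load are in series, so the same current flows in both; the loss is I²R_line.
I = P / V = 2290 / 220 = 10.41 A through the extension cord.
P_line = I² R_line = (10.41)² × 0.915 = 99.14 W

99.1 W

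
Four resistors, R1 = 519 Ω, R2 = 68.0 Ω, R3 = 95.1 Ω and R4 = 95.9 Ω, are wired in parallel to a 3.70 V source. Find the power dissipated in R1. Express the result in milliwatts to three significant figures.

Every branch has 3.70 V across it, so for R1 the power is simply V²/R.
P_R1 = V² / R1 = (3.70)² / 519 Ω = 0.02638 W

26.4 mW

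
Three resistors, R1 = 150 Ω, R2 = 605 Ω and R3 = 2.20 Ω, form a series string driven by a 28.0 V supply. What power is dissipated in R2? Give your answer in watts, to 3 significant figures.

Every series element carries the same I. Get I from the total resistance, then P = I² × R2.
R_total = 150 + 605 + 2.20 = 757.2 Ω
I = V / R_total = 28.0 / 757.2 = 0.03698 A
P_R2 = I² × R2 = (0.03698)² × 605 = 0.8273 W

0.827 W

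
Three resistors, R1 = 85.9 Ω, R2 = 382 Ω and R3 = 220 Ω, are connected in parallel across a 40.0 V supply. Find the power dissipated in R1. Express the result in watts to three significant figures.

18.6 W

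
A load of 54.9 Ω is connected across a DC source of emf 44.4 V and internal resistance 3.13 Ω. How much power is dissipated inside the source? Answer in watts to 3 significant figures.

1.83 W

The internal resistance carries the same current as the load; P_int = I²r.
I = ε / (r + R) = 44.4 / (3.13 + 54.9) = 0.7651 A
P_int = I² r = (0.7651)² × 3.13 = 1.832 W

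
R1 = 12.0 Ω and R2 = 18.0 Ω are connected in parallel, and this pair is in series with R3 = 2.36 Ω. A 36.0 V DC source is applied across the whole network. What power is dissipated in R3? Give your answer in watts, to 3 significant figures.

Reduce the parallel combination to a single R_p; the circuit then becomes R_p in series with the remaining resistor.
R_p = (12.0×18.0)/(12.0+18.0) = 7.200 Ω
R_total = R_p + 2.36 = 7.200 + 2.36 = 9.560 Ω
I = V / R_total = 36.0 / 9.560 = 3.766 A
R3 carries the full series current, so P = I²R.
P_R3 = (3.766)² × 2.36 = 33.47 W

33.5 W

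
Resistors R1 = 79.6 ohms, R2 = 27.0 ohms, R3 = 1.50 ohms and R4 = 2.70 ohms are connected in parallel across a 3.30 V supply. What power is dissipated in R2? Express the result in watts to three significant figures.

The supply voltage appears across each parallel branch — just use P = V²/R2.
P_R2 = V² / R2 = (3.30)² / 27.0 Ω = 0.4033 W

0.403 W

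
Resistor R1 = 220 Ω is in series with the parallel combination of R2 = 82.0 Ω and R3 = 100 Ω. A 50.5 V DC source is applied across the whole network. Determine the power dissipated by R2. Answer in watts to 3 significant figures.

0.899 W

Replace R2 and R3 with their parallel equivalent so the circuit becomes R1 in series with R_p.
R_p = (82.0×100)/(82.0+100) = 45.05 Ω
R_total = 220 + 45.05 = 265.1 Ω
I = V / R_total = 50.5 / 265.1 = 0.1905 A
Voltage across the parallel pair: V_p = I × R_p = 0.1905 × 45.05 = 8.584 V
R2 is across V_p, so use P = V²/R for that branch.
P_R2 = (8.584)² / 82.0 = 0.8986 W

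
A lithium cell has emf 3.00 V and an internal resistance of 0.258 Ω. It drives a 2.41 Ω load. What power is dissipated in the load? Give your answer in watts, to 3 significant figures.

Load and internal resistance form a series loop — compute the loop current, then the load power via I²R.
I = ε / (r + R) = 3.00 / (0.258 + 2.41) = 1.124 A
P_load = I² R = (1.124)² × 2.41 = 3.047 W

3.05 W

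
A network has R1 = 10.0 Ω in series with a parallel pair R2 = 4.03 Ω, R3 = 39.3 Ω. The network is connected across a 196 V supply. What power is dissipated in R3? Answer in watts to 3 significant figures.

70.0 W

Replace R2 and R3 with their parallel equivalent so the circuit becomes R1 in series with R_p.
R_p = (4.03×39.3)/(4.03+39.3) = 3.655 Ω
R_total = 10.0 + 3.655 = 13.66 Ω
I = V / R_total = 196 / 13.66 = 14.35 A
Voltage across the parallel pair: V_p = I × R_p = 14.35 × 3.655 = 52.46 V
R3 sees V_p directly, so P = V_p² / R3.
P_R3 = (52.46)² / 39.3 = 70.04 W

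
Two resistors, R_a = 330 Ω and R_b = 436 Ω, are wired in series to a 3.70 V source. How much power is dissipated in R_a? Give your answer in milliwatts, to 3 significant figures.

Since the resistors are in series they all carry the loop current I = V/R_total; the power in any one is I²R.
R_total = 330 + 436 = 766.0 Ω
I = V / R_total = 3.70 / 766.0 = 0.004830 A
P_R_a = I² × R_a = (0.004830)² × 330 = 0.007699 W

7.70 mW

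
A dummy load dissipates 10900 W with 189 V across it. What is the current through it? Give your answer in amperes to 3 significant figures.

57.7 A

The two known quantities fix the third via I = P / V.
I = 10900 / 189 = 57.67 A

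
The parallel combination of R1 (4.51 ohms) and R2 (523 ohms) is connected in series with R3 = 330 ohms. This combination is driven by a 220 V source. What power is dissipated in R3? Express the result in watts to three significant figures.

Combine R1 and R2 into their parallel equivalent first, reducing the network to two series resistors.
R_p = (4.51×523)/(4.51+523) = 4.471 Ω
R_total = R_p + 330 = 4.471 + 330 = 334.5 Ω
I = V / R_total = 220 / 334.5 = 0.6578 A
R3 carries the full series current, so P = I²R.
P_R3 = (0.6578)² × 330 = 142.8 W

143 W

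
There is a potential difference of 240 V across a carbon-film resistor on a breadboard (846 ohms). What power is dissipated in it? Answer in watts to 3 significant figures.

68.1 W

Voltage and resistance are given, so P = V²/R is the one-step route.
P = (240 V)² / 846 Ω = 68.09 W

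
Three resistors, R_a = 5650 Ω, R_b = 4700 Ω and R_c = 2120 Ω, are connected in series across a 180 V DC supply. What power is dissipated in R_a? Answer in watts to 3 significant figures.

1.18 W

The current is common to all series resistors; compute it, then apply P = I²R for the target.
R_total = 5650 + 4700 + 2120 = 12470 Ω
I = V / R_total = 180 / 12470 = 0.01443 A
P_R_a = I² × R_a = (0.01443)² × 5650 = 1.177 W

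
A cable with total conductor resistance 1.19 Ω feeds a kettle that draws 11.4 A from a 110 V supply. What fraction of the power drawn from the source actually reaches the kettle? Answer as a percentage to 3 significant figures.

The cable carries the full 11.4 A.
P_line = I² R_line = (11.40)² × 1.19 = 154.7 W
P_source = V I = 110 × 11.40 = 1254 W; P_load = 1099 W
η = P_load / P_source = 1099 / 1254 = 0.8767

87.7 %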